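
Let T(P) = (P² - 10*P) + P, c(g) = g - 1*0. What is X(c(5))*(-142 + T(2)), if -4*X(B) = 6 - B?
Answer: 39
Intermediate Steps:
c(g) = g (c(g) = g + 0 = g)
X(B) = -3/2 + B/4 (X(B) = -(6 - B)/4 = -3/2 + B/4)
T(P) = P² - 9*P
X(c(5))*(-142 + T(2)) = (-3/2 + (¼)*5)*(-142 + 2*(-9 + 2)) = (-3/2 + 5/4)*(-142 + 2*(-7)) = -(-142 - 14)/4 = -¼*(-156) = 39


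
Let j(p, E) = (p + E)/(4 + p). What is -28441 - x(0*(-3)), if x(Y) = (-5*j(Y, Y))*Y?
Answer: -28441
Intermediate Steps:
j(p, E) = (E + p)/(4 + p)
x(Y) = -10*Y²/(4 + Y) (x(Y) = (-5*(Y + Y)/(4 + Y))*Y = (-5*2*Y/(4 + Y))*Y = (-10*Y/(4 + Y))*Y = -10*Y²/(4 + Y))
-28441 - x(0*(-3)) = -28441 - (-10)*(0*(-3))²/(4 + 0*(-3)) = -28441 - (-10)*0²/(4 + 0) = -28441 - (-10)*0/4 = -28441 - 1*0 = -28441 + 0 = -28441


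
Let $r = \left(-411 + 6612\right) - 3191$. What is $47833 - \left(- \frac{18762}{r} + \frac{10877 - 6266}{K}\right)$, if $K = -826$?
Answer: $\frac{8496760793}{177590} \approx 47845.0$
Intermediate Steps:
$r = 3010$ ($r = 6201 - 3191 = 3010$)
$47833 - \left(- \frac{18762}{r} + \frac{10877 - 6266}{K}\right) = 47833 - \left(- \frac{18762}{3010} + \frac{10877 - 6266}{-826}\right) = 47833 - \left(\left(-18762\right) \frac{1}{3010} + 4611 \left(- \frac{1}{826}\right)\right) = 47833 - \left(- \frac{9381}{1505} - \frac{4611}{826}\right) = 47833 - - \frac{2098323}{177590} = 47833 + \frac{2098323}{177590} = \frac{8496760793}{177590}$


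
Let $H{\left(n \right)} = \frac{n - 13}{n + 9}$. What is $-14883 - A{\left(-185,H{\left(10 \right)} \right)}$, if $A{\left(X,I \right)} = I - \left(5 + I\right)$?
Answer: $-14878$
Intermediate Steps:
$H{\left(n \right)} = \frac{-13 + n}{9 + n}$
$A{\left(X,I \right)} = -5$
$-14883 - A{\left(-185,H{\left(10 \right)} \right)} = -14883 - -5 = -14883 + 5 = -14878$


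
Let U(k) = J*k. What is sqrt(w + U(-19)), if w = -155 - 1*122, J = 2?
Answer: 3*I*sqrt(35) ≈ 17.748*I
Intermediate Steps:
w = -277 (w = -155 - 122 = -277)
U(k) = 2*k
sqrt(w + U(-19)) = sqrt(-277 + 2*(-19)) = sqrt(-277 - 38) = sqrt(-315) = 3*I*sqrt(35)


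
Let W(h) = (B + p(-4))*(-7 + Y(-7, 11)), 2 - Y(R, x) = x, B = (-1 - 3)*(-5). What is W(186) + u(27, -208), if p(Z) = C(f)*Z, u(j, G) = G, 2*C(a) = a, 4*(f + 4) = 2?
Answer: -640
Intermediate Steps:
f = -7/2 (f = -4 + (¼)*2 = -4 + ½ = -7/2 ≈ -3.5000)
C(a) = a/2
B = 20 (B = -4*(-5) = 20)
Y(R, x) = 2 - x
p(Z) = -7*Z/4 (p(Z) = ((½)*(-7/2))*Z = -7*Z/4)
W(h) = -432 (W(h) = (20 - 7/4*(-4))*(-7 + (2 - 1*11)) = (20 + 7)*(-7 + (2 - 11)) = 27*(-7 - 9) = 27*(-16) = -432)
W(186) + u(27, -208) = -432 - 208 = -640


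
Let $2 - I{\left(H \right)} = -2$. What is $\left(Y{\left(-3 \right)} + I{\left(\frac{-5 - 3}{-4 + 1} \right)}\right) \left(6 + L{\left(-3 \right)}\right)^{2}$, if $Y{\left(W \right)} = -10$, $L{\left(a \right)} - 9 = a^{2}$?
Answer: $-3456$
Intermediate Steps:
$L{\left(a \right)} = 9 + a^{2}$
$I{\left(H \right)} = 4$ ($I{\left(H \right)} = 2 - -2 = 2 + 2 = 4$)
$\left(Y{\left(-3 \right)} + I{\left(\frac{-5 - 3}{-4 + 1} \right)}\right) \left(6 + L{\left(-3 \right)}\right)^{2} = \left(-10 + 4\right) \left(6 + \left(9 + \left(-3\right)^{2}\right)\right)^{2} = - 6 \left(6 + \left(9 + 9\right)\right)^{2} = - 6 \left(6 + 18\right)^{2} = - 6 \cdot 24^{2} = \left(-6\right) 576 = -3456$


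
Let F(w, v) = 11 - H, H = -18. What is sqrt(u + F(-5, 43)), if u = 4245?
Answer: sqrt(4274) ≈ 65.376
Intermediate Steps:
F(w, v) = 29 (F(w, v) = 11 - 1*(-18) = 11 + 18 = 29)
sqrt(u + F(-5, 43)) = sqrt(4245 + 29) = sqrt(4274)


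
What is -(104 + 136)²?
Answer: -57600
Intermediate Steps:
-(104 + 136)² = -1*240² = -1*57600 = -57600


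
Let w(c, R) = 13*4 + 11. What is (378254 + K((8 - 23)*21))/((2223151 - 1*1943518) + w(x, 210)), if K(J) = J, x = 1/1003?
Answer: 377939/279696 ≈ 1.3512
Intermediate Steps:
x = 1/1003 ≈ 0.00099701
w(c, R) = 63 (w(c, R) = 52 + 11 = 63)
(378254 + K((8 - 23)*21))/((2223151 - 1*1943518) + w(x, 210)) = (378254 + (8 - 23)*21)/((2223151 - 1*1943518) + 63) = (378254 - 15*21)/((2223151 - 1943518) + 63) = (378254 - 315)/(279633 + 63) = 377939/279696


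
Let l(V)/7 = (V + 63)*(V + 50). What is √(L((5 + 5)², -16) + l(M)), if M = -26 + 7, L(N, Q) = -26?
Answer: 69*√2 ≈ 97.581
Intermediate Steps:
M = -19
l(V) = 7*(50 + V)*(63 + V) (l(V) = 7*((V + 63)*(V + 50)) = 7*((63 + V)*(50 + V)) = 7*((50 + V)*(63 + V)) = 7*(50 + V)*(63 + V))
√(L((5 + 5)², -16) + l(M)) = √(-26 + (22050 + 7*(-19)² + 791*(-19))) = √(-26 + (22050 + 7*361 - 15029)) = √(-26 + (22050 + 2527 - 15029)) = √(-26 + 9548) = √9522 = 69*√2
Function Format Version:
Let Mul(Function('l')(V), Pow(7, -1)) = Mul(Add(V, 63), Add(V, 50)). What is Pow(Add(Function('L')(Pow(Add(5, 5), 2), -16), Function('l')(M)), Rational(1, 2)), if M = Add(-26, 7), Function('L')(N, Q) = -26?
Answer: Mul(69, Pow(2, Rational(1, 2))) ≈ 97.581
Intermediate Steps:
M = -19
Function('l')(V) = Mul(7, Add(50, V), Add(63, V)) (Function('l')(V) = Mul(7, Mul(Add(V, 63), Add(V, 50))) = Mul(7, Mul(Add(63, V), Add(50, V))) = Mul(7, Mul(Add(50, V), Add(63, V))) = Mul(7, Add(50, V), Add(63, V)))
Pow(Add(Function('L')(Pow(Add(5, 5), 2), -16), Function('l')(M)), Rational(1, 2)) = Pow(Add(-26, Add(22050, Mul(7, Pow(-19, 2)), Mul(791, -19))), Rational(1, 2)) = Pow(Add(-26, Add(22050, Mul(7, 361), -15029)), Rational(1, 2)) = Pow(Add(-26, Add(22050, 2527, -15029)), Rational(1, 2)) = Pow(Add(-26, 9548), Rational(1, 2)) = Pow(9522, Rational(1, 2)) = Mul(69, Pow(2, Rational(1, 2)))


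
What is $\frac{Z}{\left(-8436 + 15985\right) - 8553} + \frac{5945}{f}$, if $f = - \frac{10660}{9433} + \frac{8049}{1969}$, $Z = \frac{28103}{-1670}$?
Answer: $\frac{185140407411953931}{92111227592360} \approx 2010.0$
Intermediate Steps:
$Z = - \frac{28103}{1670}$ ($Z = 28103 \left(- \frac{1}{1670}\right) = - \frac{28103}{1670} \approx -16.828$)
$f = \frac{54936677}{18573577}$ ($f = \left(-10660\right) \frac{1}{9433} + 8049 \cdot \frac{1}{1969} = - \frac{10660}{9433} + \frac{8049}{1969} = \frac{54936677}{18573577} \approx 2.9578$)
$\frac{Z}{\left(-8436 + 15985\right) - 8553} + \frac{5945}{f} = - \frac{28103}{1670 \left(\left(-8436 + 15985\right) - 8553\right)} + \frac{5945}{\frac{54936677}{18573577}} = - \frac{28103}{1670 \left(7549 - 8553\right)} + 5945 \cdot \frac{18573577}{54936677} = - \frac{28103}{1670 \left(-1004\right)} + \frac{110419915265}{54936677} = \left(- \frac{28103}{1670}\right) \left(- \frac{1}{1004}\right) + \frac{110419915265}{54936677} = \frac{28103}{1676680} + \frac{110419915265}{54936677} = \frac{185140407411953931}{92111227592360}$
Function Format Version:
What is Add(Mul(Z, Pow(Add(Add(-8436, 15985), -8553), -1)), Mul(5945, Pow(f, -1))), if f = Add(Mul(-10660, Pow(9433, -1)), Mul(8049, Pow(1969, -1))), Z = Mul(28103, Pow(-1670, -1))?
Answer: Rational(185140407411953931, 92111227592360) ≈ 2010.0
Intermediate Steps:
Z = Rational(-28103, 1670) (Z = Mul(28103, Rational(-1, 1670)) = Rational(-28103, 1670) ≈ -16.828)
f = Rational(54936677, 18573577) (f = Add(Mul(-10660, Rational(1, 9433)), Mul(8049, Rational(1, 1969))) = Add(Rational(-10660, 9433), Rational(8049, 1969)) = Rational(54936677, 18573577) ≈ 2.9578)
Add(Mul(Z, Pow(Add(Add(-8436, 15985), -8553), -1)), Mul(5945, Pow(f, -1))) = Add(Mul(Rational(-28103, 1670), Pow(Add(Add(-8436, 15985), -8553), -1)), Mul(5945, Pow(Rational(54936677, 18573577), -1))) = Add(Mul(Rational(-28103, 1670), Pow(Add(7549, -8553), -1)), Mul(5945, Rational(18573577, 54936677))) = Add(Mul(Rational(-28103, 1670), Pow(-1004, -1)), Rational(110419915265, 54936677)) = Add(Mul(Rational(-28103, 1670), Rational(-1, 1004)), Rational(110419915265, 54936677)) = Add(Rational(28103, 1676680), Rational(110419915265, 54936677)) = Rational(185140407411953931, 92111227592360)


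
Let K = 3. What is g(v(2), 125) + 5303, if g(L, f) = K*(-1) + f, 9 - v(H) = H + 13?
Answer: 5425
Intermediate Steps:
v(H) = -4 - H (v(H) = 9 - (H + 13) = 9 - (13 + H) = 9 + (-13 - H) = -4 - H)
g(L, f) = -3 + f (g(L, f) = 3*(-1) + f = -3 + f)
g(v(2), 125) + 5303 = (-3 + 125) + 5303 = 122 + 5303 = 5425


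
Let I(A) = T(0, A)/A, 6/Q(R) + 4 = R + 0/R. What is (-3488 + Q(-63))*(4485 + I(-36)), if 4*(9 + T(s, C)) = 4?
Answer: -9433848634/603 ≈ -1.5645e+7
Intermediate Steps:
T(s, C) = -8 (T(s, C) = -9 + (¼)*4 = -9 + 1 = -8)
Q(R) = 6/(-4 + R) (Q(R) = 6/(-4 + (R + 0/R)) = 6/(-4 + (R + 0)) = 6/(-4 + R))
I(A) = -8/A
(-3488 + Q(-63))*(4485 + I(-36)) = (-3488 + 6/(-4 - 63))*(4485 - 8/(-36)) = (-3488 + 6/(-67))*(4485 - 8*(-1/36)) = (-3488 + 6*(-1/67))*(4485 + 2/9) = (-3488 - 6/67)*(40367/9) = -233702/67*40367/9 = -9433848634/603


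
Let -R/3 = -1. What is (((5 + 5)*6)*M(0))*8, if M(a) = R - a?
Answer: 1440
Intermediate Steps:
R = 3 (R = -3*(-1) = 3)
M(a) = 3 - a
(((5 + 5)*6)*M(0))*8 = (((5 + 5)*6)*(3 - 1*0))*8 = ((10*6)*(3 + 0))*8 = (60*3)*8 = 180*8 = 1440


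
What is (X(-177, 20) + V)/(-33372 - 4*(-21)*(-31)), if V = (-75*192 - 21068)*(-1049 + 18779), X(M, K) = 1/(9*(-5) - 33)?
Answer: 49050115921/2806128 ≈ 17480.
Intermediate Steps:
X(M, K) = -1/78 (X(M, K) = 1/(-45 - 33) = 1/(-78) = -1/78)
V = -628847640 (V = (-14400 - 21068)*17730 = -35468*17730 = -628847640)
(X(-177, 20) + V)/(-33372 - 4*(-21)*(-31)) = (-1/78 - 628847640)/(-33372 - 4*(-21)*(-31)) = -49050115921/(78*(-33372 + 84*(-31))) = -49050115921/(78*(-33372 - 2604)) = -49050115921/78/(-35976) = -49050115921/78*(-1/35976) = 49050115921/2806128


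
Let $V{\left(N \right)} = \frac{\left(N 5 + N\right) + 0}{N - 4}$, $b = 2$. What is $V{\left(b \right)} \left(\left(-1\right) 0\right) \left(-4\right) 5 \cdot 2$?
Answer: $0$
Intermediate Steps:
$V{\left(N \right)} = \frac{6 N}{-4 + N}$ ($V{\left(N \right)} = \frac{\left(5 N + N\right) + 0}{-4 + N} = \frac{6 N + 0}{-4 + N} = \frac{6 N}{-4 + N}$)
$V{\left(b \right)} \left(\left(-1\right) 0\right) \left(-4\right) 5 \cdot 2 = 6 \cdot 2 \frac{1}{-4 + 2} \left(\left(-1\right) 0\right) \left(-4\right) 5 \cdot 2 = 6 \cdot 2 \frac{1}{-2} \cdot 0 \left(\left(-20\right) 2\right) = 6 \cdot 2 \left(- \frac{1}{2}\right) 0 \left(-40\right) = \left(-6\right) 0 \left(-40\right) = 0 \left(-40\right) = 0$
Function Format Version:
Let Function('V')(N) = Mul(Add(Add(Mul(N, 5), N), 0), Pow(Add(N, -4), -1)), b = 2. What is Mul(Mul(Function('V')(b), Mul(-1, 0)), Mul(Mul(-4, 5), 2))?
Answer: 0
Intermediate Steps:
Function('V')(N) = Mul(6, N, Pow(Add(-4, N), -1)) (Function('V')(N) = Mul(Add(Add(Mul(5, N), N), 0), Pow(Add(-4, N), -1)) = Mul(Add(Mul(6, N), 0), Pow(Add(-4, N), -1)) = Mul(Mul(6, N), Pow(Add(-4, N), -1)) = Mul(6, N, Pow(Add(-4, N), -1)))
Mul(Mul(Function('V')(b), Mul(-1, 0)), Mul(Mul(-4, 5), 2)) = Mul(Mul(Mul(6, 2, Pow(Add(-4, 2), -1)), Mul(-1, 0)), Mul(Mul(-4, 5), 2)) = Mul(Mul(Mul(6, 2, Pow(-2, -1)), 0), Mul(-20, 2)) = Mul(Mul(Mul(6, 2, Rational(-1, 2)), 0), -40) = Mul(Mul(-6, 0), -40) = Mul(0, -40) = 0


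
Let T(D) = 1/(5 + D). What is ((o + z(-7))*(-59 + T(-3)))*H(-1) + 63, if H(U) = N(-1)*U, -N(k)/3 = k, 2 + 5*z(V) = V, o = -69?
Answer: -61812/5 ≈ -12362.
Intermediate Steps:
z(V) = -⅖ + V/5
N(k) = -3*k
H(U) = 3*U (H(U) = (-3*(-1))*U = 3*U)
((o + z(-7))*(-59 + T(-3)))*H(-1) + 63 = ((-69 + (-⅖ + (⅕)*(-7)))*(-59 + 1/(5 - 3)))*(3*(-1)) + 63 = ((-69 + (-⅖ - 7/5))*(-59 + 1/2))*(-3) + 63 = ((-69 - 9/5)*(-59 + ½))*(-3) + 63 = -354/5*(-117/2)*(-3) + 63 = (20709/5)*(-3) + 63 = -62127/5 + 63 = -61812/5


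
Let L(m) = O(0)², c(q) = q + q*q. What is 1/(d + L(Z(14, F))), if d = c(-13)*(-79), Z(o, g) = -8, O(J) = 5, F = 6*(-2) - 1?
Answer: -1/12299 ≈ -8.1307e-5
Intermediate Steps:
c(q) = q + q²
F = -13 (F = -12 - 1 = -13)
L(m) = 25 (L(m) = 5² = 25)
d = -12324 (d = -13*(1 - 13)*(-79) = -13*(-12)*(-79) = 156*(-79) = -12324)
1/(d + L(Z(14, F))) = 1/(-12324 + 25) = 1/(-12299) = -1/12299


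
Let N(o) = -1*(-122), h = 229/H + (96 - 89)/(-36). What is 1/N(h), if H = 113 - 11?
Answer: 1/122 ≈ 0.0081967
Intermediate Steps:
H = 102
h = 1255/612 (h = 229/102 + (96 - 89)/(-36) = 229*(1/102) + 7*(-1/36) = 229/102 - 7/36 = 1255/612 ≈ 2.0507)
N(o) = 122
1/N(h) = 1/122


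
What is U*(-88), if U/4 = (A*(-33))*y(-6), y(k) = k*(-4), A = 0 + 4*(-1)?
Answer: -1115136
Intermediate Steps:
A = -4 (A = 0 - 4 = -4)
y(k) = -4*k
U = 12672 (U = 4*((-4*(-33))*(-4*(-6))) = 4*(132*24) = 4*3168 = 12672)
U*(-88) = 12672*(-88) = -1115136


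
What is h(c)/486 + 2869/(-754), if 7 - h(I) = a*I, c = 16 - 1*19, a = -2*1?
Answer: -348395/91611 ≈ -3.8030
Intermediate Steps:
a = -2
c = -3 (c = 16 - 19 = -3)
h(I) = 7 + 2*I (h(I) = 7 - (-2)*I = 7 + 2*I)
h(c)/486 + 2869/(-754) = (7 + 2*(-3))/486 + 2869/(-754) = (7 - 6)*(1/486) + 2869*(-1/754) = 1*(1/486) - 2869/754 = 1/486 - 2869/754 = -348395/91611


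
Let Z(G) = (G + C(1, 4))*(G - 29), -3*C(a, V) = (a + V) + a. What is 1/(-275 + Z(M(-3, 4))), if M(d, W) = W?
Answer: -1/325 ≈ -0.0030769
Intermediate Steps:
C(a, V) = -2*a/3 - V/3 (C(a, V) = -((a + V) + a)/3 = -((V + a) + a)/3 = -(V + 2*a)/3 = -2*a/3 - V/3)
Z(G) = (-29 + G)*(-2 + G) (Z(G) = (G + (-2/3*1 - 1/3*4))*(G - 29) = (G + (-2/3 - 4/3))*(-29 + G) = (G - 2)*(-29 + G) = (-2 + G)*(-29 + G) = (-29 + G)*(-2 + G))
1/(-275 + Z(M(-3, 4))) = 1/(-275 + (58 + 4**2 - 31*4)) = 1/(-275 + (58 + 16 - 124)) = 1/(-275 - 50) = 1/(-325) = -1/325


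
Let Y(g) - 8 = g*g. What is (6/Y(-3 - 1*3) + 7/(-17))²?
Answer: 10609/139876 ≈ 0.075846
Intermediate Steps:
Y(g) = 8 + g² (Y(g) = 8 + g*g = 8 + g²)
(6/Y(-3 - 1*3) + 7/(-17))² = (6/(8 + (-3 - 1*3)²) + 7/(-17))² = (6/(8 + (-3 - 3)²) + 7*(-1/17))² = (6/(8 + (-6)²) - 7/17)² = (6/(8 + 36) - 7/17)² = (6/44 - 7/17)² = (6*(1/44) - 7/17)² = (3/22 - 7/17)² = (-103/374)² = 10609/139876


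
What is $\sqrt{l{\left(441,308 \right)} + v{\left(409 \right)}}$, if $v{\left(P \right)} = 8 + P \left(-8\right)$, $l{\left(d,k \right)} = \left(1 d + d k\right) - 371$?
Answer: $\sqrt{132634} \approx 364.19$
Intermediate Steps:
$l{\left(d,k \right)} = -371 + d + d k$ ($l{\left(d,k \right)} = \left(d + d k\right) - 371 = -371 + d + d k$)
$v{\left(P \right)} = 8 - 8 P$
$\sqrt{l{\left(441,308 \right)} + v{\left(409 \right)}} = \sqrt{\left(-371 + 441 + 441 \cdot 308\right) + \left(8 - 3272\right)} = \sqrt{\left(-371 + 441 + 135828\right) + \left(8 - 3272\right)} = \sqrt{135898 - 3264} = \sqrt{132634}$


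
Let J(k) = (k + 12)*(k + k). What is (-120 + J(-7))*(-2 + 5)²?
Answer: -1710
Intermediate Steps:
J(k) = 2*k*(12 + k) (J(k) = (12 + k)*(2*k) = 2*k*(12 + k))
(-120 + J(-7))*(-2 + 5)² = (-120 + 2*(-7)*(12 - 7))*(-2 + 5)² = (-120 + 2*(-7)*5)*3² = (-120 - 70)*9 = -190*9 = -1710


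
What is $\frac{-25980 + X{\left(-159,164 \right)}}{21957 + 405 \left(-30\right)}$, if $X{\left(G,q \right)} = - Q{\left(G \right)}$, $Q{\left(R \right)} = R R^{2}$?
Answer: $\frac{1331233}{3269} \approx 407.23$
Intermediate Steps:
$Q{\left(R \right)} = R^{3}$
$X{\left(G,q \right)} = - G^{3}$
$\frac{-25980 + X{\left(-159,164 \right)}}{21957 + 405 \left(-30\right)} = \frac{-25980 - \left(-159\right)^{3}}{21957 + 405 \left(-30\right)} = \frac{-25980 - -4019679}{21957 - 12150} = \frac{-25980 + 4019679}{9807} = 3993699 \cdot \frac{1}{9807} = \frac{1331233}{3269}$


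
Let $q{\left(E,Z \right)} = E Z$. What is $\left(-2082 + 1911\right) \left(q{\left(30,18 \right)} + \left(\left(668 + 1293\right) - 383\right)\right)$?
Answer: $-362178$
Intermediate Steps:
$\left(-2082 + 1911\right) \left(q{\left(30,18 \right)} + \left(\left(668 + 1293\right) - 383\right)\right) = \left(-2082 + 1911\right) \left(30 \cdot 18 + \left(\left(668 + 1293\right) - 383\right)\right) = - 171 \left(540 + \left(1961 - 383\right)\right) = - 171 \left(540 + 1578\right) = \left(-171\right) 2118 = -362178$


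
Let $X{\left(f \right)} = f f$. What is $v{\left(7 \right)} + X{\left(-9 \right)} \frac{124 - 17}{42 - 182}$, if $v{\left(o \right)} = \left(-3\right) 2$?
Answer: $- \frac{9507}{140} \approx -67.907$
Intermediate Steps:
$X{\left(f \right)} = f^{2}$
$v{\left(o \right)} = -6$
$v{\left(7 \right)} + X{\left(-9 \right)} \frac{124 - 17}{42 - 182} = -6 + \left(-9\right)^{2} \frac{124 - 17}{42 - 182} = -6 + 81 \frac{107}{-140} = -6 + 81 \cdot 107 \left(- \frac{1}{140}\right) = -6 + 81 \left(- \frac{107}{140}\right) = -6 - \frac{8667}{140} = - \frac{9507}{140}$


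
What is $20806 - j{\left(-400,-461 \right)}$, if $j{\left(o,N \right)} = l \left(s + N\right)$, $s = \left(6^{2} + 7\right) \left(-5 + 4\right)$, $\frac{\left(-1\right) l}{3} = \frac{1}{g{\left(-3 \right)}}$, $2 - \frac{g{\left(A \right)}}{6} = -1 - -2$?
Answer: $20554$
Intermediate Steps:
$g{\left(A \right)} = 6$ ($g{\left(A \right)} = 12 - 6 \left(-1 - -2\right) = 12 - 6 \left(-1 + 2\right) = 12 - 6 = 6$)
$l = - \frac{1}{2}$ ($l = - \frac{3}{6} = \left(-3\right) \frac{1}{6} = - \frac{1}{2} \approx -0.5$)
$s = -43$ ($s = \left(36 + 7\right) \left(-1\right) = 43 \left(-1\right) = -43$)
$j{\left(o,N \right)} = \frac{43}{2} - \frac{N}{2}$ ($j{\left(o,N \right)} = - \frac{-43 + N}{2} = \frac{43}{2} - \frac{N}{2}$)
$20806 - j{\left(-400,-461 \right)} = 20806 - \left(\frac{43}{2} - - \frac{461}{2}\right) = 20806 - \left(\frac{43}{2} + \frac{461}{2}\right) = 20806 - 252 = 20554$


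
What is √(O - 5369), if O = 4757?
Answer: 6*I*√17 ≈ 24.739*I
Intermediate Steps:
√(O - 5369) = √(4757 - 5369) = √(-612) = 6*I*√17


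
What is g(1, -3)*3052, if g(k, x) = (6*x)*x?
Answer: 164808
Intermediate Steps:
g(k, x) = 6*x**2
g(1, -3)*3052 = (6*(-3)**2)*3052 = (6*9)*3052 = 54*3052 = 164808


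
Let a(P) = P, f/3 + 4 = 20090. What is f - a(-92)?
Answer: 60350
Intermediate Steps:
f = 60258 (f = -12 + 3*20090 = -12 + 60270 = 60258)
f - a(-92) = 60258 - 1*(-92) = 60258 + 92 = 60350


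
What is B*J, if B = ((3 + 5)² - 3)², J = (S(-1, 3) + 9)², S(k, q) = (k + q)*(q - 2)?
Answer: 450241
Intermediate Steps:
S(k, q) = (-2 + q)*(k + q) (S(k, q) = (k + q)*(-2 + q) = (-2 + q)*(k + q))
J = 121 (J = ((3² - 2*(-1) - 2*3 - 1*3) + 9)² = ((9 + 2 - 6 - 3) + 9)² = (2 + 9)² = 11² = 121)
B = 3721 (B = (8² - 3)² = (64 - 3)² = 61² = 3721)
B*J = 3721*121 = 450241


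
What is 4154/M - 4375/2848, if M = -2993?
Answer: -24924967/8524064 ≈ -2.9241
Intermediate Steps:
4154/M - 4375/2848 = 4154/(-2993) - 4375/2848 = 4154*(-1/2993) - 4375*1/2848 = -4154/2993 - 4375/2848 = -24924967/8524064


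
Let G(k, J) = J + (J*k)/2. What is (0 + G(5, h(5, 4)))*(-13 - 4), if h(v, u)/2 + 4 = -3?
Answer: 833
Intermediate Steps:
h(v, u) = -14 (h(v, u) = -8 + 2*(-3) = -8 - 6 = -14)
G(k, J) = J + J*k/2 (G(k, J) = J + (J*k)*(½) = J + J*k/2)
(0 + G(5, h(5, 4)))*(-13 - 4) = (0 + (½)*(-14)*(2 + 5))*(-13 - 4) = (0 + (½)*(-14)*7)*(-17) = (0 - 49)*(-17) = -49*(-17) = 833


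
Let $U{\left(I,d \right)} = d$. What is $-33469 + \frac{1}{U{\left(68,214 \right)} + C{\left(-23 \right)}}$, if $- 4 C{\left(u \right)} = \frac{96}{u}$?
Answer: $- \frac{165537651}{4946} \approx -33469.0$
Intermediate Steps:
$C{\left(u \right)} = - \frac{24}{u}$ ($C{\left(u \right)} = - \frac{96 \frac{1}{u}}{4} = - \frac{24}{u}$)
$-33469 + \frac{1}{U{\left(68,214 \right)} + C{\left(-23 \right)}} = -33469 + \frac{1}{214 - \frac{24}{-23}} = -33469 + \frac{1}{214 - - \frac{24}{23}} = -33469 + \frac{1}{214 + \frac{24}{23}} = -33469 + \frac{1}{\frac{4946}{23}} = -33469 + \frac{23}{4946} = - \frac{165537651}{4946}$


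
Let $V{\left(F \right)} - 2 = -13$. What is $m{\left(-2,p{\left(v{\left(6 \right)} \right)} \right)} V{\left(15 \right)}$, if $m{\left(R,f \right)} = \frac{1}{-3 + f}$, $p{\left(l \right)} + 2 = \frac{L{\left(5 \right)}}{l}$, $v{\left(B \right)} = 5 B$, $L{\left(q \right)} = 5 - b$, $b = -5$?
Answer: $\frac{33}{14} \approx 2.3571$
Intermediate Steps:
$V{\left(F \right)} = -11$ ($V{\left(F \right)} = 2 - 13 = -11$)
$L{\left(q \right)} = 10$ ($L{\left(q \right)} = 5 - -5 = 5 + 5 = 10$)
$p{\left(l \right)} = -2 + \frac{10}{l}$
$m{\left(-2,p{\left(v{\left(6 \right)} \right)} \right)} V{\left(15 \right)} = \frac{1}{-3 - \left(2 - \frac{10}{5 \cdot 6}\right)} \left(-11\right) = \frac{1}{-3 - \left(2 - \frac{10}{30}\right)} \left(-11\right) = \frac{1}{-3 + \left(-2 + 10 \cdot \frac{1}{30}\right)} \left(-11\right) = \frac{1}{-3 + \left(-2 + \frac{1}{3}\right)} \left(-11\right) = \frac{1}{-3 - \frac{5}{3}} \left(-11\right) = \frac{1}{- \frac{14}{3}} \left(-11\right) = \left(- \frac{3}{14}\right) \left(-11\right) = \frac{33}{14}$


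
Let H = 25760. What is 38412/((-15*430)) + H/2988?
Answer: 2140706/803025 ≈ 2.6658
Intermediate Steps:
38412/((-15*430)) + H/2988 = 38412/((-15*430)) + 25760/2988 = 38412/(-6450) + 25760*(1/2988) = 38412*(-1/6450) + 6440/747 = -6402/1075 + 6440/747 = 2140706/803025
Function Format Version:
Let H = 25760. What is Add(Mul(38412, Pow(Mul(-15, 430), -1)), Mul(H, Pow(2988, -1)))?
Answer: Rational(2140706, 803025) ≈ 2.6658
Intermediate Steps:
Add(Mul(38412, Pow(Mul(-15, 430), -1)), Mul(H, Pow(2988, -1))) = Add(Mul(38412, Pow(Mul(-15, 430), -1)), Mul(25760, Pow(2988, -1))) = Add(Mul(38412, Pow(-6450, -1)), Mul(25760, Rational(1, 2988))) = Add(Mul(38412, Rational(-1, 6450)), Rational(6440, 747)) = Add(Rational(-6402, 1075), Rational(6440, 747)) = Rational(2140706, 803025)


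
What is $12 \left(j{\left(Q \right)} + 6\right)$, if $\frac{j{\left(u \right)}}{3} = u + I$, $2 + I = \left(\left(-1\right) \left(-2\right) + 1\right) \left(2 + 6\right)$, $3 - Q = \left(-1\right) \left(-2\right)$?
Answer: $900$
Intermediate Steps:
$Q = 1$ ($Q = 3 - \left(-1\right) \left(-2\right) = 3 - 2 = 1$)
$I = 22$ ($I = -2 + \left(\left(-1\right) \left(-2\right) + 1\right) \left(2 + 6\right) = -2 + \left(2 + 1\right) 8 = -2 + 3 \cdot 8 = -2 + 24 = 22$)
$j{\left(u \right)} = 66 + 3 u$ ($j{\left(u \right)} = 3 \left(u + 22\right) = 3 \left(22 + u\right) = 66 + 3 u$)
$12 \left(j{\left(Q \right)} + 6\right) = 12 \left(\left(66 + 3 \cdot 1\right) + 6\right) = 12 \left(\left(66 + 3\right) + 6\right) = 12 \left(69 + 6\right) = 12 \cdot 75 = 900$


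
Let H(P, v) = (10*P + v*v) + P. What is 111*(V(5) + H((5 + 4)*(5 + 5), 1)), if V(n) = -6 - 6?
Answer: 108669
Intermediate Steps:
V(n) = -12
H(P, v) = v**2 + 11*P (H(P, v) = (10*P + v**2) + P = (v**2 + 10*P) + P = v**2 + 11*P)
111*(V(5) + H((5 + 4)*(5 + 5), 1)) = 111*(-12 + (1**2 + 11*((5 + 4)*(5 + 5)))) = 111*(-12 + (1 + 11*(9*10))) = 111*(-12 + (1 + 11*90)) = 111*(-12 + (1 + 990)) = 111*(-12 + 991) = 111*979 = 108669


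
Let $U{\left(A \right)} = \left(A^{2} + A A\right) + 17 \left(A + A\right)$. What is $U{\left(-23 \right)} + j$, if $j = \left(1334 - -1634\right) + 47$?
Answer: $3291$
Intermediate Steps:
$U{\left(A \right)} = 2 A^{2} + 34 A$ ($U{\left(A \right)} = \left(A^{2} + A^{2}\right) + 17 \cdot 2 A = 2 A^{2} + 34 A$)
$j = 3015$ ($j = \left(1334 + 1634\right) + 47 = 2968 + 47 = 3015$)
$U{\left(-23 \right)} + j = 2 \left(-23\right) \left(17 - 23\right) + 3015 = 2 \left(-23\right) \left(-6\right) + 3015 = 276 + 3015 = 3291$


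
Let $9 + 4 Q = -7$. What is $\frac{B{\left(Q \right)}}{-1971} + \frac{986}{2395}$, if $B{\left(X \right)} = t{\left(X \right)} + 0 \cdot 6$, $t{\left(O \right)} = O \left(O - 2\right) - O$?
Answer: $\frac{1876346}{4720545} \approx 0.39748$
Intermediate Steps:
$Q = -4$ ($Q = - \frac{9}{4} + \frac{1}{4} \left(-7\right) = - \frac{9}{4} - \frac{7}{4} = -4$)
$t{\left(O \right)} = - O + O \left(-2 + O\right)$ ($t{\left(O \right)} = O \left(-2 + O\right) - O = - O + O \left(-2 + O\right)$)
$B{\left(X \right)} = X \left(-3 + X\right)$ ($B{\left(X \right)} = X \left(-3 + X\right) + 0 \cdot 6 = X \left(-3 + X\right) + 0 = X \left(-3 + X\right)$)
$\frac{B{\left(Q \right)}}{-1971} + \frac{986}{2395} = \frac{\left(-4\right) \left(-3 - 4\right)}{-1971} + \frac{986}{2395} = \left(-4\right) \left(-7\right) \left(- \frac{1}{1971}\right) + 986 \cdot \frac{1}{2395} = 28 \left(- \frac{1}{1971}\right) + \frac{986}{2395} = - \frac{28}{1971} + \frac{986}{2395} = \frac{1876346}{4720545}$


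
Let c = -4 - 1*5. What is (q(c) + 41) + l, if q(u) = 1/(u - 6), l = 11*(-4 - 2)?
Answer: -376/15 ≈ -25.067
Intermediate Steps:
l = -66 (l = 11*(-6) = -66)
c = -9 (c = -4 - 5 = -9)
q(u) = 1/(-6 + u)
(q(c) + 41) + l = (1/(-6 - 9) + 41) - 66 = (1/(-15) + 41) - 66 = (-1/15 + 41) - 66 = 614/15 - 66 = -376/15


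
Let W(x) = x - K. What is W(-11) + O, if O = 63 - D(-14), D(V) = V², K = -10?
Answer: -134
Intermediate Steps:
W(x) = 10 + x (W(x) = x - 1*(-10) = x + 10 = 10 + x)
O = -133 (O = 63 - 1*(-14)² = 63 - 1*196 = 63 - 196 = -133)
W(-11) + O = (10 - 11) - 133 = -1 - 133 = -134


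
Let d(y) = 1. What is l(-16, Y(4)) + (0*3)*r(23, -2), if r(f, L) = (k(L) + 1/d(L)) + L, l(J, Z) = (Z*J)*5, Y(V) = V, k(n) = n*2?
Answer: -320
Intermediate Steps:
k(n) = 2*n
l(J, Z) = 5*J*Z (l(J, Z) = (J*Z)*5 = 5*J*Z)
r(f, L) = 1 + 3*L (r(f, L) = (2*L + 1/1) + L = (2*L + 1) + L = (1 + 2*L) + L = 1 + 3*L)
l(-16, Y(4)) + (0*3)*r(23, -2) = 5*(-16)*4 + (0*3)*(1 + 3*(-2)) = -320 + 0*(1 - 6) = -320 + 0*(-5) = -320 + 0 = -320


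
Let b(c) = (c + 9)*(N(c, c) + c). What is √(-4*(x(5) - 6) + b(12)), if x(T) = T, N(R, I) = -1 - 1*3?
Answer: 2*√43 ≈ 13.115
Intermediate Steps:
N(R, I) = -4 (N(R, I) = -1 - 3 = -4)
b(c) = (-4 + c)*(9 + c) (b(c) = (c + 9)*(-4 + c) = (9 + c)*(-4 + c) = (-4 + c)*(9 + c))
√(-4*(x(5) - 6) + b(12)) = √(-4*(5 - 6) + (-36 + 12² + 5*12)) = √(-4*(-1) + (-36 + 144 + 60)) = √(4 + 168) = √172 = 2*√43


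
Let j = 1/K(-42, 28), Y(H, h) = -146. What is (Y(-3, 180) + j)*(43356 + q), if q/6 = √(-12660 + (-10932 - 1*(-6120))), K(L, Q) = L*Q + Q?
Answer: -1816713951/287 - 2011308*I*√273/287 ≈ -6.33e+6 - 1.1579e+5*I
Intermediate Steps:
K(L, Q) = Q + L*Q
q = 48*I*√273 (q = 6*√(-12660 + (-10932 - 1*(-6120))) = 6*√(-12660 + (-10932 + 6120)) = 6*√(-12660 - 4812) = 6*√(-17472) = 6*(8*I*√273) = 48*I*√273 ≈ 793.09*I)
j = -1/1148 (j = 1/(28*(1 - 42)) = 1/(28*(-41)) = 1/(-1148) = -1/1148 ≈ -0.00087108)
(Y(-3, 180) + j)*(43356 + q) = (-146 - 1/1148)*(43356 + 48*I*√273) = -167609*(43356 + 48*I*√273)/1148 = -1816713951/287 - 2011308*I*√273/287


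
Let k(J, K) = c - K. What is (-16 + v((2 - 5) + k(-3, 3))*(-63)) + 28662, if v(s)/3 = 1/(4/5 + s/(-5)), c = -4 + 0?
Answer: 57157/2 ≈ 28579.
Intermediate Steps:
c = -4
k(J, K) = -4 - K
v(s) = 3/(4/5 - s/5) (v(s) = 3/(4/5 + s/(-5)) = 3/(4*(1/5) + s*(-1/5)) = 3/(4/5 - s/5))
(-16 + v((2 - 5) + k(-3, 3))*(-63)) + 28662 = (-16 - 15/(-4 + ((2 - 5) + (-4 - 1*3)))*(-63)) + 28662 = (-16 - 15/(-4 + (-3 + (-4 - 3)))*(-63)) + 28662 = (-16 - 15/(-4 + (-3 - 7))*(-63)) + 28662 = (-16 - 15/(-4 - 10)*(-63)) + 28662 = (-16 - 15/(-14)*(-63)) + 28662 = (-16 - 15*(-1/14)*(-63)) + 28662 = (-16 + (15/14)*(-63)) + 28662 = (-16 - 135/2) + 28662 = -167/2 + 28662 = 57157/2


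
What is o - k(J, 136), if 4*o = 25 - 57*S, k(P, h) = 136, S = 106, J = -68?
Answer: -6561/4 ≈ -1640.3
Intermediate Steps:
o = -6017/4 (o = (25 - 57*106)/4 = (25 - 6042)/4 = (1/4)*(-6017) = -6017/4 ≈ -1504.3)
o - k(J, 136) = -6017/4 - 1*136 = -6017/4 - 136 = -6561/4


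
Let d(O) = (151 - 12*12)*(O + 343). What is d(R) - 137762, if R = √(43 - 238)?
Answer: -135361 + 7*I*√195 ≈ -1.3536e+5 + 97.75*I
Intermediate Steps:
R = I*√195 (R = √(-195) = I*√195 ≈ 13.964*I)
d(O) = 2401 + 7*O (d(O) = (151 - 144)*(343 + O) = 7*(343 + O) = 2401 + 7*O)
d(R) - 137762 = (2401 + 7*(I*√195)) - 137762 = (2401 + 7*I*√195) - 137762 = -135361 + 7*I*√195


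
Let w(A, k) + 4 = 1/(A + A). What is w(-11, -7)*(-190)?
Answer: 8455/11 ≈ 768.64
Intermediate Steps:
w(A, k) = -4 + 1/(2*A) (w(A, k) = -4 + 1/(A + A) = -4 + 1/(2*A))
w(-11, -7)*(-190) = (-4 + (1/2)/(-11))*(-190) = (-4 + (1/2)*(-1/11))*(-190) = (-4 - 1/22)*(-190) = -89/22*(-190) = 8455/11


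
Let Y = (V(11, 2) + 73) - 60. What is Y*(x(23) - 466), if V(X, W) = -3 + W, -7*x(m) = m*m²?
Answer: -185148/7 ≈ -26450.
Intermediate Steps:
x(m) = -m³/7 (x(m) = -m*m²/7 = -m³/7)
Y = 12 (Y = ((-3 + 2) + 73) - 60 = (-1 + 73) - 60 = 72 - 60 = 12)
Y*(x(23) - 466) = 12*(-⅐*23³ - 466) = 12*(-⅐*12167 - 466) = 12*(-12167/7 - 466) = 12*(-15429/7) = -185148/7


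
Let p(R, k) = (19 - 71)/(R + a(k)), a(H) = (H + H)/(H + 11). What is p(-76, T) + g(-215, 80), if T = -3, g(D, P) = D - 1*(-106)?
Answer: -33255/307 ≈ -108.32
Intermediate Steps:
g(D, P) = 106 + D (g(D, P) = D + 106 = 106 + D)
a(H) = 2*H/(11 + H) (a(H) = (2*H)/(11 + H) = 2*H/(11 + H))
p(R, k) = -52/(R + 2*k/(11 + k)) (p(R, k) = (19 - 71)/(R + 2*k/(11 + k)) = -52/(R + 2*k/(11 + k)))
p(-76, T) + g(-215, 80) = 52*(-11 - 1*(-3))/(2*(-3) - 76*(11 - 3)) + (106 - 215) = 52*(-11 + 3)/(-6 - 76*8) - 109 = 52*(-8)/(-6 - 608) - 109 = 52*(-8)/(-614) - 109 = 52*(-1/614)*(-8) - 109 = 208/307 - 109 = -33255/307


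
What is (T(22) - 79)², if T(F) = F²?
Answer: 164025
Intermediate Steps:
(T(22) - 79)² = (22² - 79)² = (484 - 79)² = 405² = 164025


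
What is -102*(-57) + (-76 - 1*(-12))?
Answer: 5750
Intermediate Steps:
-102*(-57) + (-76 - 1*(-12)) = 5814 + (-76 + 12) = 5814 - 64 = 5750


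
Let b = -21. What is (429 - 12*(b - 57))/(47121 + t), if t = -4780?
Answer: 105/3257 ≈ 0.032238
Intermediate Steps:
(429 - 12*(b - 57))/(47121 + t) = (429 - 12*(-21 - 57))/(47121 - 4780) = (429 - 12*(-78))/42341 = (429 + 936)*(1/42341) = 1365*(1/42341) = 105/3257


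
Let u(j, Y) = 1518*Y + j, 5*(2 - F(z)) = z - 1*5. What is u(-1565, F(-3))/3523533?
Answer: 19499/17617665 ≈ 0.0011068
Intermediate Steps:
F(z) = 3 - z/5 (F(z) = 2 - (z - 1*5)/5 = 2 - (z - 5)/5 = 2 - (-5 + z)/5 = 2 + (1 - z/5) = 3 - z/5)
u(j, Y) = j + 1518*Y
u(-1565, F(-3))/3523533 = (-1565 + 1518*(3 - ⅕*(-3)))/3523533 = (-1565 + 1518*(3 + ⅗))*(1/3523533) = (-1565 + 1518*(18/5))*(1/3523533) = (-1565 + 27324/5)*(1/3523533) = (19499/5)*(1/3523533) = 19499/17617665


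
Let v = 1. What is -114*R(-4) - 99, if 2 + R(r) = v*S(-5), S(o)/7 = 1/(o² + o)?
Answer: 891/10 ≈ 89.100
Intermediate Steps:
S(o) = 7/(o + o²) (S(o) = 7/(o² + o) = 7/(o + o²))
R(r) = -33/20 (R(r) = -2 + 1*(7/(-5*(1 - 5))) = -2 + 1*(7*(-⅕)/(-4)) = -2 + 1*(7*(-⅕)*(-¼)) = -2 + 1*(7/20) = -2 + 7/20 = -33/20)
-114*R(-4) - 99 = -114*(-33/20) - 99 = 1881/10 - 99 = 891/10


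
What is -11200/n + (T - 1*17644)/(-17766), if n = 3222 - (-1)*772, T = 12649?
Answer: -3315355/1314026 ≈ -2.5231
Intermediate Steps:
n = 3994 (n = 3222 - 1*(-772) = 3222 + 772 = 3994)
-11200/n + (T - 1*17644)/(-17766) = -11200/3994 + (12649 - 1*17644)/(-17766) = -11200*1/3994 + (12649 - 17644)*(-1/17766) = -5600/1997 - 4995*(-1/17766) = -5600/1997 + 185/658 = -3315355/1314026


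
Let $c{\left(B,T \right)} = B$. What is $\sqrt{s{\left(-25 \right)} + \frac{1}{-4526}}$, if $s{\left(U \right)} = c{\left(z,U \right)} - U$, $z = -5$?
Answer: $\frac{\sqrt{409688994}}{4526} \approx 4.4721$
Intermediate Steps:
$s{\left(U \right)} = -5 - U$
$\sqrt{s{\left(-25 \right)} + \frac{1}{-4526}} = \sqrt{\left(-5 - -25\right) + \frac{1}{-4526}} = \sqrt{\left(-5 + 25\right) - \frac{1}{4526}} = \sqrt{20 - \frac{1}{4526}} = \sqrt{\frac{90519}{4526}} = \frac{\sqrt{409688994}}{4526}$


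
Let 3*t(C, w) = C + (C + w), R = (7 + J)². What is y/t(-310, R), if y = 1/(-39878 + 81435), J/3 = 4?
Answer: -3/10763263 ≈ -2.7873e-7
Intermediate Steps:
J = 12 (J = 3*4 = 12)
y = 1/41557 ≈ 2.4063e-5
R = 361 (R = (7 + 12)² = 19² = 361)
t(C, w) = w/3 + 2*C/3 (t(C, w) = (C + (C + w))/3 = (w + 2*C)/3 = w/3 + 2*C/3)
y/t(-310, R) = 1/(41557*((⅓)*361 + (⅔)*(-310))) = 1/(41557*(361/3 - 620/3)) = 1/(41557*(-259/3)) = (1/41557)*(-3/259) = -3/10763263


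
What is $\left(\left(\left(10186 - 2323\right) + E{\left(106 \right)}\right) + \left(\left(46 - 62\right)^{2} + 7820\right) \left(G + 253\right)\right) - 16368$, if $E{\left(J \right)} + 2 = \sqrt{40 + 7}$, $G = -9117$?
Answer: $-71594171 + \sqrt{47} \approx -7.1594 \cdot 10^{7}$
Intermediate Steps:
$E{\left(J \right)} = -2 + \sqrt{47}$ ($E{\left(J \right)} = -2 + \sqrt{40 + 7} = -2 + \sqrt{47}$)
$\left(\left(\left(10186 - 2323\right) + E{\left(106 \right)}\right) + \left(\left(46 - 62\right)^{2} + 7820\right) \left(G + 253\right)\right) - 16368 = \left(\left(\left(10186 - 2323\right) - \left(2 - \sqrt{47}\right)\right) + \left(\left(46 - 62\right)^{2} + 7820\right) \left(-9117 + 253\right)\right) - 16368 = \left(\left(7863 - \left(2 - \sqrt{47}\right)\right) + \left(\left(-16\right)^{2} + 7820\right) \left(-8864\right)\right) - 16368 = \left(\left(7861 + \sqrt{47}\right) + \left(256 + 7820\right) \left(-8864\right)\right) - 16368 = \left(\left(7861 + \sqrt{47}\right) + 8076 \left(-8864\right)\right) - 16368 = \left(\left(7861 + \sqrt{47}\right) - 71585664\right) - 16368 = \left(-71577803 + \sqrt{47}\right) - 16368 = -71594171 + \sqrt{47}$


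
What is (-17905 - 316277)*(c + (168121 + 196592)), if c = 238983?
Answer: -201744336672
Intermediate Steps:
(-17905 - 316277)*(c + (168121 + 196592)) = (-17905 - 316277)*(238983 + (168121 + 196592)) = -334182*(238983 + 364713) = -334182*603696 = -201744336672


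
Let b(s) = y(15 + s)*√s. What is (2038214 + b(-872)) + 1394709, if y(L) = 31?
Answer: 3432923 + 62*I*√218 ≈ 3.4329e+6 + 915.42*I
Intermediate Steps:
b(s) = 31*√s
(2038214 + b(-872)) + 1394709 = (2038214 + 31*√(-872)) + 1394709 = (2038214 + 31*(2*I*√218)) + 1394709 = (2038214 + 62*I*√218) + 1394709 = 3432923 + 62*I*√218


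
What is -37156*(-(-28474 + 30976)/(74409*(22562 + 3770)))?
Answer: 7747026/163278149 ≈ 0.047447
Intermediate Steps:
-37156*(-(-28474 + 30976)/(74409*(22562 + 3770))) = -37156/((-74409/(2502/26332))) = -37156/((-74409/(2502*(1/26332)))) = -37156/((-74409/1251/13166)) = -37156/((-74409*13166/1251)) = -37156/(-326556298/417) = -37156*(-417/326556298) = 7747026/163278149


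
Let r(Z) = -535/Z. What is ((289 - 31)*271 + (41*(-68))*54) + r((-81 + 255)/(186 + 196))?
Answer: -7117343/87 ≈ -81809.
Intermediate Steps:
((289 - 31)*271 + (41*(-68))*54) + r((-81 + 255)/(186 + 196)) = ((289 - 31)*271 + (41*(-68))*54) - 535*(186 + 196)/(-81 + 255) = (258*271 - 2788*54) - 535/(174/382) = (69918 - 150552) - 535/(174*(1/382)) = -80634 - 535/87/191 = -80634 - 535*191/87 = -80634 - 102185/87 = -7117343/87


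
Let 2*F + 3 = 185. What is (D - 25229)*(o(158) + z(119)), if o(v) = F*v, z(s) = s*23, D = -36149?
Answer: -1050484470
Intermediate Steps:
z(s) = 23*s
F = 91 (F = -3/2 + (½)*185 = -3/2 + 185/2 = 91)
o(v) = 91*v
(D - 25229)*(o(158) + z(119)) = (-36149 - 25229)*(91*158 + 23*119) = -61378*(14378 + 2737) = -61378*17115 = -1050484470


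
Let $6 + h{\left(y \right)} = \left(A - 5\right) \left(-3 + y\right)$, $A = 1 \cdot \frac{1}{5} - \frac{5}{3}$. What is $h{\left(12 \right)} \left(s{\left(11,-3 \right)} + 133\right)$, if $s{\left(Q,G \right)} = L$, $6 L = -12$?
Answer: $- \frac{42051}{5} \approx -8410.2$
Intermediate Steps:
$L = -2$ ($L = \frac{1}{6} \left(-12\right) = -2$)
$s{\left(Q,G \right)} = -2$
$A = - \frac{22}{15}$ ($A = 1 \cdot \frac{1}{5} - \frac{5}{3} = \frac{1}{5} - \frac{5}{3} = - \frac{22}{15} \approx -1.4667$)
$h{\left(y \right)} = \frac{67}{5} - \frac{97 y}{15}$ ($h{\left(y \right)} = -6 + \left(- \frac{22}{15} - 5\right) \left(-3 + y\right) = -6 - \frac{97 \left(-3 + y\right)}{15} = -6 - \left(- \frac{97}{5} + \frac{97 y}{15}\right) = \frac{67}{5} - \frac{97 y}{15}$)
$h{\left(12 \right)} \left(s{\left(11,-3 \right)} + 133\right) = \left(\frac{67}{5} - \frac{388}{5}\right) \left(-2 + 133\right) = \left(\frac{67}{5} - \frac{388}{5}\right) 131 = \left(- \frac{321}{5}\right) 131 = - \frac{42051}{5}$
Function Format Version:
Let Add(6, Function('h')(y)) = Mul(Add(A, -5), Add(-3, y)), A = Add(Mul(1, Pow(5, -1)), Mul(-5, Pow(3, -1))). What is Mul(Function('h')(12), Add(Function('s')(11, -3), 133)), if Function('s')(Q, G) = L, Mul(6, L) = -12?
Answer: Rational(-42051, 5) ≈ -8410.2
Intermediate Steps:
L = -2 (L = Mul(Rational(1, 6), -12) = -2)
Function('s')(Q, G) = -2
A = Rational(-22, 15) (A = Add(Mul(1, Rational(1, 5)), Mul(-5, Rational(1, 3))) = Add(Rational(1, 5), Rational(-5, 3)) = Rational(-22, 15) ≈ -1.4667)
Function('h')(y) = Add(Rational(67, 5), Mul(Rational(-97, 15), y)) (Function('h')(y) = Add(-6, Mul(Add(Rational(-22, 15), -5), Add(-3, y))) = Add(-6, Mul(Rational(-97, 15), Add(-3, y))) = Add(-6, Add(Rational(97, 5), Mul(Rational(-97, 15), y))) = Add(Rational(67, 5), Mul(Rational(-97, 15), y)))
Mul(Function('h')(12), Add(Function('s')(11, -3), 133)) = Mul(Add(Rational(67, 5), Mul(Rational(-97, 15), 12)), Add(-2, 133)) = Mul(Add(Rational(67, 5), Rational(-388, 5)), 131) = Mul(Rational(-321, 5), 131) = Rational(-42051, 5)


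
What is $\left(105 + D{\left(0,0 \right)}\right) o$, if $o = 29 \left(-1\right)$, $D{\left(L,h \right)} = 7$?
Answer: $-3248$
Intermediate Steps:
$o = -29$
$\left(105 + D{\left(0,0 \right)}\right) o = \left(105 + 7\right) \left(-29\right) = 112 \left(-29\right) = -3248$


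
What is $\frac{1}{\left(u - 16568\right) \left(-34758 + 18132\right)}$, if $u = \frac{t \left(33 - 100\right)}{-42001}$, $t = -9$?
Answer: $\frac{42001}{11569587341046} \approx 3.6303 \cdot 10^{-9}$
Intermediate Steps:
$u = - \frac{603}{42001}$ ($u = \frac{\left(-9\right) \left(33 - 100\right)}{-42001} = \left(-9\right) \left(-67\right) \left(- \frac{1}{42001}\right) = 603 \left(- \frac{1}{42001}\right) = - \frac{603}{42001} \approx -0.014357$)
$\frac{1}{\left(u - 16568\right) \left(-34758 + 18132\right)} = \frac{1}{\left(- \frac{603}{42001} - 16568\right) \left(-34758 + 18132\right)} = \frac{1}{\left(- \frac{695873171}{42001}\right) \left(-16626\right)} = \frac{1}{\frac{11569587341046}{42001}} = \frac{42001}{11569587341046}$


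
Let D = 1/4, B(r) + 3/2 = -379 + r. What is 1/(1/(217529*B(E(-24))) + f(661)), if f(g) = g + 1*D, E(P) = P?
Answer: 703923844/465469641837 ≈ 0.0015123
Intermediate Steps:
B(r) = -761/2 + r (B(r) = -3/2 + (-379 + r) = -761/2 + r)
D = ¼ ≈ 0.25000
f(g) = ¼ + g (f(g) = g + 1*(¼) = g + ¼ = ¼ + g)
1/(1/(217529*B(E(-24))) + f(661)) = 1/(1/(217529*(-761/2 - 24)) + (¼ + 661)) = 1/(1/(217529*(-809/2)) + 2645/4) = 1/((1/217529)*(-2/809) + 2645/4) = 1/(-2/175980961 + 2645/4) = 1/(465469641837/703923844) = 703923844/465469641837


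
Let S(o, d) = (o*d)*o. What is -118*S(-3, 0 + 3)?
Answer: -3186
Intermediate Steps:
S(o, d) = d*o² (S(o, d) = (d*o)*o = d*o²)
-118*S(-3, 0 + 3) = -118*(0 + 3)*(-3)² = -354*9 = -118*27 = -3186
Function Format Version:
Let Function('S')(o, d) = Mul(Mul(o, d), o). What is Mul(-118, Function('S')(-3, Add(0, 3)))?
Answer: -3186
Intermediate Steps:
Function('S')(o, d) = Mul(d, Pow(o, 2)) (Function('S')(o, d) = Mul(Mul(d, o), o) = Mul(d, Pow(o, 2)))
Mul(-118, Function('S')(-3, Add(0, 3))) = Mul(-118, Mul(Add(0, 3), Pow(-3, 2))) = Mul(-118, Mul(3, 9)) = Mul(-118, 27) = -3186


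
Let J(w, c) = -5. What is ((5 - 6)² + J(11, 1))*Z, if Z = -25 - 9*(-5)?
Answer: -80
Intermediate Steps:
Z = 20 (Z = -25 - 1*(-45) = -25 + 45 = 20)
((5 - 6)² + J(11, 1))*Z = ((5 - 6)² - 5)*20 = ((-1)² - 5)*20 = (1 - 5)*20 = -4*20 = -80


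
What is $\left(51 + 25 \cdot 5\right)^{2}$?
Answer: $30976$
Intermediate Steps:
$\left(51 + 25 \cdot 5\right)^{2} = \left(51 + 125\right)^{2} = 176^{2} = 30976$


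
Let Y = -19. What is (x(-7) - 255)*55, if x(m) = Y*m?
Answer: -6710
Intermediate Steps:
x(m) = -19*m
(x(-7) - 255)*55 = (-19*(-7) - 255)*55 = (133 - 255)*55 = -122*55 = -6710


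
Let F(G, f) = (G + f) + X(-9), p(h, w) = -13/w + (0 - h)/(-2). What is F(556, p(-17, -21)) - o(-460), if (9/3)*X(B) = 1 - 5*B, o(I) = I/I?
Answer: 23623/42 ≈ 562.45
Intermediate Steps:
o(I) = 1
X(B) = 1/3 - 5*B/3 (X(B) = (1 - 5*B)/3 = 1/3 - 5*B/3)
p(h, w) = h/2 - 13/w (p(h, w) = -13/w - h*(-1/2) = -13/w + h/2 = h/2 - 13/w)
F(G, f) = 46/3 + G + f (F(G, f) = (G + f) + (1/3 - 5/3*(-9)) = (G + f) + (1/3 + 15) = (G + f) + 46/3 = 46/3 + G + f)
F(556, p(-17, -21)) - o(-460) = (46/3 + 556 + ((1/2)*(-17) - 13/(-21))) - 1*1 = (46/3 + 556 + (-17/2 - 13*(-1/21))) - 1 = (46/3 + 556 + (-17/2 + 13/21)) - 1 = (46/3 + 556 - 331/42) - 1 = 23665/42 - 1 = 23623/42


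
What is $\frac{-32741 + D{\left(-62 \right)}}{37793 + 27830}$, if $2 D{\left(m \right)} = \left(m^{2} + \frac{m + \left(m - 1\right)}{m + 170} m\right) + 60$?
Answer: $- \frac{3321337}{7087284} \approx -0.46863$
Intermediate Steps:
$D{\left(m \right)} = 30 + \frac{m^{2}}{2} + \frac{m \left(-1 + 2 m\right)}{2 \left(170 + m\right)}$ ($D{\left(m \right)} = \frac{\left(m^{2} + \frac{m + \left(m - 1\right)}{m + 170} m\right) + 60}{2} = \frac{\left(m^{2} + \frac{m + \left(m - 1\right)}{170 + m} m\right) + 60}{2} = \frac{\left(m^{2} + \frac{m + \left(-1 + m\right)}{170 + m} m\right) + 60}{2} = \frac{\left(m^{2} + \frac{-1 + 2 m}{170 + m} m\right) + 60}{2} = \frac{\left(m^{2} + \frac{m \left(-1 + 2 m\right)}{170 + m}\right) + 60}{2} = \frac{60 + m^{2} + \frac{m \left(-1 + 2 m\right)}{170 + m}}{2} = 30 + \frac{m^{2}}{2} + \frac{m \left(-1 + 2 m\right)}{2 \left(170 + m\right)}$)
$\frac{-32741 + D{\left(-62 \right)}}{37793 + 27830} = \frac{-32741 + \frac{10200 + \left(-62\right)^{3} + 59 \left(-62\right) + 172 \left(-62\right)^{2}}{2 \left(170 - 62\right)}}{37793 + 27830} = \frac{-32741 + \frac{10200 - 238328 - 3658 + 172 \cdot 3844}{2 \cdot 108}}{65623} = \left(-32741 + \frac{1}{2} \cdot \frac{1}{108} \left(10200 - 238328 - 3658 + 661168\right)\right) \frac{1}{65623} = \left(-32741 + \frac{1}{2} \cdot \frac{1}{108} \cdot 429382\right) \frac{1}{65623} = \left(-32741 + \frac{214691}{108}\right) \frac{1}{65623} = \left(- \frac{3321337}{108}\right) \frac{1}{65623} = - \frac{3321337}{7087284}$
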